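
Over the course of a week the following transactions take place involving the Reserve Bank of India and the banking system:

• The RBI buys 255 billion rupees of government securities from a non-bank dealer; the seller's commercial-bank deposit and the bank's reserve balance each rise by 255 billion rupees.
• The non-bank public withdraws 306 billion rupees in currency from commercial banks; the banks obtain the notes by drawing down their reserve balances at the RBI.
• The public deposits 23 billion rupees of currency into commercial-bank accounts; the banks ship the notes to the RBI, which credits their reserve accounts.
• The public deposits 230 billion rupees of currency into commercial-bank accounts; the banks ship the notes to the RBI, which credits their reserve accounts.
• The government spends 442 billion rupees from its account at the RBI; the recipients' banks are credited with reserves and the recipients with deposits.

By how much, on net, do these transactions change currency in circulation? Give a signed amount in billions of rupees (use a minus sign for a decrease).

RBI balance sheet:
  Assets:      Securities +255B
  Liabilities: Bank reserves +644B, Currency in circulation +53B, Government deposits −442B
Commercial banking system:
  Assets:      Reserves at CB +644B
  Liabilities: Checkable deposits +644B
So the change in currency in circulation is +53 billion.

+53 billion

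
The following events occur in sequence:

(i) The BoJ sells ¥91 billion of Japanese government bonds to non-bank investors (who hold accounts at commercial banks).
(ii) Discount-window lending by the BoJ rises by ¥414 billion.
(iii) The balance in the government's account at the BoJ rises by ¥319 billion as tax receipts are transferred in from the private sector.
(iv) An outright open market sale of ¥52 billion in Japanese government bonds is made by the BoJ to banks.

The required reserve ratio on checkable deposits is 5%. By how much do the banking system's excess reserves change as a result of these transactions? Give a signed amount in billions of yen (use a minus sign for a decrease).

Asset sale (to non-banks) ¥91 billion: reserves −¥91B, deposits −¥91B.
Discount-window loan ¥414 billion: reserves +¥414B, deposits 0.
Government account inflow ¥319 billion: reserves −¥319B, deposits −¥319B.
OMO sale (to banks) ¥52 billion: reserves −¥52B, deposits 0.
Totals: Δreserves = −¥48B, Δdeposits = −¥410B.
Δrequired reserves = 5% × −¥410B = −¥20.5B.
Δexcess reserves = Δreserves − Δrequired = −¥48B − (−¥20.5B) = -¥27.5 billion.

-¥27.5 billion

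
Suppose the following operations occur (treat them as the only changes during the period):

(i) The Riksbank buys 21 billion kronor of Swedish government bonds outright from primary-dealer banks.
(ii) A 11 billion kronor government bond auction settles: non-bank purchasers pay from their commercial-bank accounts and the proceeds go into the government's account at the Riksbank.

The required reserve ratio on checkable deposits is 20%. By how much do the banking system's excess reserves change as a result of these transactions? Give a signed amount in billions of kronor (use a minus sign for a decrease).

OMO purchase (from banks) 21 billion kronor: reserves +21B, deposits 0.
Government account inflow 11 billion kronor: reserves −11B, deposits −11B.
Totals: Δreserves = +10B, Δdeposits = −11B.
Δrequired reserves = 20% × −11B = −2.2B.
Δexcess reserves = Δreserves − Δrequired = +10B − (−2.2B) = +12.2 billion.

+12.2 billion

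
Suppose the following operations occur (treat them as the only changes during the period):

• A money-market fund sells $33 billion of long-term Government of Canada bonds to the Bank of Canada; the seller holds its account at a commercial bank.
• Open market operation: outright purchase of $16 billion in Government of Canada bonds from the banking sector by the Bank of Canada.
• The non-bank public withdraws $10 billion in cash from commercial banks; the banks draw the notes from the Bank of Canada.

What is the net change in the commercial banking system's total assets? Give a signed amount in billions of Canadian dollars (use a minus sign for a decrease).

Bank of Canada balance sheet:
  Assets:      Securities +$49B
  Liabilities: Bank reserves +$39B, Currency in circulation +$10B
Commercial banking system:
  Assets:      Reserves at CB +$39B, Securities −$16B
  Liabilities: Checkable deposits +$23B
Change in total bank assets = +$23 billion.

+$23 billion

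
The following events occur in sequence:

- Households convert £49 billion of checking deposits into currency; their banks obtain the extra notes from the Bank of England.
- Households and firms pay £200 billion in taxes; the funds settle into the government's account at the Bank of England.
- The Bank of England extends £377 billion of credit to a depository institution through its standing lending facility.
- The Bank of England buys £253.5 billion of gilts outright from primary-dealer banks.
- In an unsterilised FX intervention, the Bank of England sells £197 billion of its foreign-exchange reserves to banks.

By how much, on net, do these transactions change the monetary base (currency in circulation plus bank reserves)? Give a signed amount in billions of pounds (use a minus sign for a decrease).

+£233.5 billion

Bank of England balance sheet:
  Assets:      Securities +£253.5B, Loans to banks +£377B, Foreign assets −£197B
  Liabilities: Bank reserves +£184.5B, Currency in circulation +£49B, Government deposits +£200B
Monetary base = currency + reserves: +£49B + (+£184.5B) = +£233.5 billion.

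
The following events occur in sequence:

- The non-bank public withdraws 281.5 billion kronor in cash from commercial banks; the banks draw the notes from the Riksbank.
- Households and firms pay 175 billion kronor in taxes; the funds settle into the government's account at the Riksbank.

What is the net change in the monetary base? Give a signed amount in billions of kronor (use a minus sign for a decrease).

Riksbank balance sheet:
  Assets:      no change
  Liabilities: Bank reserves −456.5B, Currency in circulation +281.5B, Government deposits +175B
Commercial banking system:
  Assets:      Reserves at CB −456.5B
  Liabilities: Checkable deposits −456.5B
Monetary base = currency + reserves: +281.5B + (−456.5B) = -175 billion.

-175 billion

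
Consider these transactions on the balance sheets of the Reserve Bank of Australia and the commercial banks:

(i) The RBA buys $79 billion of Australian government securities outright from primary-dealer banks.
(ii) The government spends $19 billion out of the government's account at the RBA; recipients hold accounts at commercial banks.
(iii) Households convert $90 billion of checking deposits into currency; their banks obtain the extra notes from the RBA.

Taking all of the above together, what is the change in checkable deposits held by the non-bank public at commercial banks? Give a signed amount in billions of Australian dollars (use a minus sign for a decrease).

OMO purchase (from banks) $79 billion: the counterparty is a bank, so public deposits are unchanged → 0.
Government spending $19 billion: non-bank counterparties' bank balances rise → +$19B.
Currency withdrawal $90 billion: non-bank counterparties' bank balances fall → −$90B.
Net: 0 + 19 − 90 = -$71 billion.

-$71 billion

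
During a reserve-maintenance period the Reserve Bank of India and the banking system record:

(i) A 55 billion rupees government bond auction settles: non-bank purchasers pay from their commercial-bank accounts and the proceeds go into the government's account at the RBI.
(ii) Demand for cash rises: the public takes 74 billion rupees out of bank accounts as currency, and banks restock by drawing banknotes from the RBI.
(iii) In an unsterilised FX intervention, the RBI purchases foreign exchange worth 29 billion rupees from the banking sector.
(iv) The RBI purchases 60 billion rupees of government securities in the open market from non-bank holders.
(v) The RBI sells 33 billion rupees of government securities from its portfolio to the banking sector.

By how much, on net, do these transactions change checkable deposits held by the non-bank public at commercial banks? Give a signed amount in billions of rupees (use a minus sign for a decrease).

-69 billion

Government account inflow 55 billion rupees: non-bank counterparties' bank balances fall → −55B.
Currency withdrawal 74 billion rupees: non-bank counterparties' bank balances fall → −74B.
FX purchase 29 billion rupees: the counterparty is a bank, so public deposits are unchanged → 0.
Asset purchase (from non-banks) 60 billion rupees: non-bank counterparties' bank balances rise → +60B.
OMO sale (to banks) 33 billion rupees: the counterparty is a bank, so public deposits are unchanged → 0.
Net: −55 − 74 + 0 + 60 + 0 = -69 billion.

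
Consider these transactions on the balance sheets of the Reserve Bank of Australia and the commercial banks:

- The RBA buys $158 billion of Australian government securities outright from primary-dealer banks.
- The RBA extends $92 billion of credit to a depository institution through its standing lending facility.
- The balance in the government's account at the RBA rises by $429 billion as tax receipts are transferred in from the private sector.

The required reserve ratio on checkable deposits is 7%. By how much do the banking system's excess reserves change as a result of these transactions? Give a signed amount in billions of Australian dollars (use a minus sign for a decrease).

-$148.97 billion

OMO purchase (from banks) $158 billion: reserves +$158B, deposits 0.
Discount-window loan $92 billion: reserves +$92B, deposits 0.
Government account inflow $429 billion: reserves −$429B, deposits −$429B.
Totals: Δreserves = −$179B, Δdeposits = −$429B.
Δrequired reserves = 7% × −$429B = −$30.03B.
Δexcess reserves = Δreserves − Δrequired = −$179B − (−$30.03B) = -$148.97 billion.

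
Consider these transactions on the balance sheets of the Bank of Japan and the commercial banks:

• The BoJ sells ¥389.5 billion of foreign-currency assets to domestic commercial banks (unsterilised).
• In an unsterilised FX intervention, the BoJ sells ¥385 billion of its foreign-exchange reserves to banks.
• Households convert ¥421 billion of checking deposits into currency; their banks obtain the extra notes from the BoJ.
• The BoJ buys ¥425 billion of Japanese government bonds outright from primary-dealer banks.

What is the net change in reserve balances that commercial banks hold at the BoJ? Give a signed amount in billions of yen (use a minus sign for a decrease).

-¥770.5 billion

FX sale ¥389.5 billion: the buying banks pay out of their reserve balances → −¥389.5B.
FX sale ¥385 billion: the buying banks pay out of their reserve balances → −¥385B.
Currency withdrawal ¥421 billion: banks swap reserves for currency → −¥421B.
OMO purchase (from banks) ¥425 billion: the BoJ pays by crediting reserve accounts → +¥425B.
Net: −389.5 − 385 − 421 + 425 = -¥770.5 billion.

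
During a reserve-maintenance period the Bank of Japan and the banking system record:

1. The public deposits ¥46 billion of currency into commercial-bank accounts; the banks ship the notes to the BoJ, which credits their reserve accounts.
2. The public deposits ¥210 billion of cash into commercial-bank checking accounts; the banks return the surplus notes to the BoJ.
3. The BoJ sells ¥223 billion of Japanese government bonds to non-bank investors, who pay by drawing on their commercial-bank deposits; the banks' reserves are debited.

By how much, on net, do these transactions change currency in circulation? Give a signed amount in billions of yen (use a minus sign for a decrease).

Currency deposit ¥46 billion: notes return to the central bank → −¥46B.
Currency deposit ¥210 billion: notes return to the central bank → −¥210B.
Asset sale (to non-banks) ¥223 billion: no currency enters or leaves circulation → 0.
Net: −46 − 210 + 0 = -¥256 billion.

-¥256 billion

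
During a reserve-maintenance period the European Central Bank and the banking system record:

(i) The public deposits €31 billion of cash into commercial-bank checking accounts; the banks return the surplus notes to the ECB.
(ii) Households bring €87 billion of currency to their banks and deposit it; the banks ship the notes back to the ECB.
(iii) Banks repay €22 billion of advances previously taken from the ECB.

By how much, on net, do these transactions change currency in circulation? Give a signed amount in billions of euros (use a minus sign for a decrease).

-€118 billion

ECB balance sheet:
  Assets:      Loans to banks −€22B
  Liabilities: Bank reserves +€96B, Currency in circulation −€118B
So the change in currency in circulation is -€118 billion.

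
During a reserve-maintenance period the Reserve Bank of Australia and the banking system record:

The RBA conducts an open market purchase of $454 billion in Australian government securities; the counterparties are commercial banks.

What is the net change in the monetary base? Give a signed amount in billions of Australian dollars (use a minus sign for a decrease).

+$454 billion

RBA balance sheet:
  Assets:      Securities +$454B
  Liabilities: Bank reserves +$454B
Monetary base = currency + reserves: 0 + (+$454B) = +$454 billion.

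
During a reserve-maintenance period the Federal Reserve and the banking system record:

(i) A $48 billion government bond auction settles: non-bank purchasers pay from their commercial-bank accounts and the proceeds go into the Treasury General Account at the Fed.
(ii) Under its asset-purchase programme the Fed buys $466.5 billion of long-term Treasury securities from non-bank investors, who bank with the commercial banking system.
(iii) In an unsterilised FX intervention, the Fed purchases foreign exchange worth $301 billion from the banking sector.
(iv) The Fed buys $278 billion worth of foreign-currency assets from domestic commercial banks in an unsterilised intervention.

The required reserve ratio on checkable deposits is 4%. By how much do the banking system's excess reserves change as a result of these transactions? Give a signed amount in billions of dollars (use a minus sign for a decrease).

Government account inflow $48 billion: reserves −$48B, deposits −$48B.
Asset purchase (from non-banks) $466.5 billion: reserves +$466.5B, deposits +$466.5B.
FX purchase $301 billion: reserves +$301B, deposits 0.
FX purchase $278 billion: reserves +$278B, deposits 0.
Totals: Δreserves = +$997.5B, Δdeposits = +$418.5B.
Δrequired reserves = 4% × +$418.5B = +$16.74B.
Δexcess reserves = Δreserves − Δrequired = +$997.5B − (+$16.74B) = +$980.76 billion.

+$980.76 billion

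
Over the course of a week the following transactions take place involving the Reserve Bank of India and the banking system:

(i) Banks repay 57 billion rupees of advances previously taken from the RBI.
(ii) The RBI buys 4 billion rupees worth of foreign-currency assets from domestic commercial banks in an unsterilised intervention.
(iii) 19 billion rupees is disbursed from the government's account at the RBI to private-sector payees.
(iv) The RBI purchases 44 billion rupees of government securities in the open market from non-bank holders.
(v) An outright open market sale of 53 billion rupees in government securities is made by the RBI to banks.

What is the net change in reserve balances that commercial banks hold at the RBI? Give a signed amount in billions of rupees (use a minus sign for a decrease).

Discount-window repayment 57 billion rupees: repayment is debited from reserves → −57B.
FX purchase 4 billion rupees: the RBI pays by crediting reserve accounts → +4B.
Government spending 19 billion rupees: government payments flow into bank reserve accounts → +19B.
Asset purchase (from non-banks) 44 billion rupees: the RBI pays by crediting reserve accounts → +44B.
OMO sale (to banks) 53 billion rupees: the buying banks pay out of their reserve balances → −53B.
Net: −57 + 4 + 19 + 44 − 53 = -43 billion.

-43 billion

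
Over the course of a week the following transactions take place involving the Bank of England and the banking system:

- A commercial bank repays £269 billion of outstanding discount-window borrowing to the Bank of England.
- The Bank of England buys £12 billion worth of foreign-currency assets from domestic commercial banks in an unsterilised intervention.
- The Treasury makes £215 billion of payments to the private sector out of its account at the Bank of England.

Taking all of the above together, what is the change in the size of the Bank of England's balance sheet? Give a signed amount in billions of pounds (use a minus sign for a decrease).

-£257 billion

Discount-window repayment £269 billion: a Bank of England asset is shed → −£269B.
FX purchase £12 billion: a Bank of England asset is acquired → +£12B.
Government spending £215 billion: only the composition of liabilities changes → 0.
Net: −269 + 12 + 0 = -£257 billion.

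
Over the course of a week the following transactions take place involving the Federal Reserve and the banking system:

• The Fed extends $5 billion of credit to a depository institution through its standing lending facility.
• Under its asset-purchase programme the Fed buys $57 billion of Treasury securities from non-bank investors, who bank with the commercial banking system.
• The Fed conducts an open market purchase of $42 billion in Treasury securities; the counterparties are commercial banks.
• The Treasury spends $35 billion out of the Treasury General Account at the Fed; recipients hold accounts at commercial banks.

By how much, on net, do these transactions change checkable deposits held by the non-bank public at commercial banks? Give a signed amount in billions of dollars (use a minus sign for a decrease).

+$92 billion

Discount-window loan $5 billion: the counterparty is a bank, so public deposits are unchanged → 0.
Asset purchase (from non-banks) $57 billion: non-bank counterparties' bank balances rise → +$57B.
OMO purchase (from banks) $42 billion: the counterparty is a bank, so public deposits are unchanged → 0.
Government spending $35 billion: non-bank counterparties' bank balances rise → +$35B.
Net: 0 + 57 + 0 + 35 = +$92 billion.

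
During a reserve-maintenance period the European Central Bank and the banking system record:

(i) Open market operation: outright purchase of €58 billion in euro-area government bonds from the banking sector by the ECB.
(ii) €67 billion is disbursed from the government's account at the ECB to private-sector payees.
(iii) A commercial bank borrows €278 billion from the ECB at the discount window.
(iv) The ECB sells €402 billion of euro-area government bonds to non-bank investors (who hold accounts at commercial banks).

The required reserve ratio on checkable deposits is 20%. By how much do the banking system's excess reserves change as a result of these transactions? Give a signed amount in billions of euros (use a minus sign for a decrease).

+€68 billion

OMO purchase (from banks) €58 billion: reserves +€58B, deposits 0.
Government spending €67 billion: reserves +€67B, deposits +€67B.
Discount-window loan €278 billion: reserves +€278B, deposits 0.
Asset sale (to non-banks) €402 billion: reserves −€402B, deposits −€402B.
Totals: Δreserves = +€1B, Δdeposits = −€335B.
Δrequired reserves = 20% × −€335B = −€67B.
Δexcess reserves = Δreserves − Δrequired = +€1B − (−€67B) = +€68 billion.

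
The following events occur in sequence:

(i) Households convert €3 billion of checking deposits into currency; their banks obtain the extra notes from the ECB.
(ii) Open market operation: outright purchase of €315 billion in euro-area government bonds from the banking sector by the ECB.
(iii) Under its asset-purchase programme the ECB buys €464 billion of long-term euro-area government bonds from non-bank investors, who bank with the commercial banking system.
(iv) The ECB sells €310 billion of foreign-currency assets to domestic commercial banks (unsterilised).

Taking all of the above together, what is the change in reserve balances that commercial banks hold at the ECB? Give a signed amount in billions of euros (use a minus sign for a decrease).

+€466 billion

ECB balance sheet:
  Assets:      Securities +€779B, Foreign assets −€310B
  Liabilities: Bank reserves +€466B, Currency in circulation +€3B
Commercial banking system:
  Assets:      Reserves at CB +€466B, Securities −€315B, Foreign assets +€310B
  Liabilities: Checkable deposits +€461B
So the change in reserve balances that commercial banks hold at the ECB is +€466 billion.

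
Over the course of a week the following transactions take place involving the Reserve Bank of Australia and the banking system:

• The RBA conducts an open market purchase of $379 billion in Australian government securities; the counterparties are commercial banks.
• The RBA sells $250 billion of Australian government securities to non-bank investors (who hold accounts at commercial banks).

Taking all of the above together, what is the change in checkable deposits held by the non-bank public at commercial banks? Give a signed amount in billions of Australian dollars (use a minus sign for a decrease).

OMO purchase (from banks) $379 billion: the counterparty is a bank, so public deposits are unchanged → 0.
Asset sale (to non-banks) $250 billion: non-bank counterparties' bank balances fall → −$250B.
Net: 0 − 250 = -$250 billion.

-$250 billion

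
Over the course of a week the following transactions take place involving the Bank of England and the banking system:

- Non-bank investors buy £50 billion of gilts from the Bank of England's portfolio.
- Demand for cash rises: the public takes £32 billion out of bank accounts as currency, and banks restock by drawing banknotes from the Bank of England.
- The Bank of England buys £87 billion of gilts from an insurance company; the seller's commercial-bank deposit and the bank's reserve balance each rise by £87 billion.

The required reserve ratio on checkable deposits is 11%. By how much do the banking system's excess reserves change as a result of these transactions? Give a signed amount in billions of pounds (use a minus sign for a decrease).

+£4.45 billion

Asset sale (to non-banks) £50 billion: reserves −£50B, deposits −£50B.
Currency withdrawal £32 billion: reserves −£32B, deposits −£32B.
Asset purchase (from non-banks) £87 billion: reserves +£87B, deposits +£87B.
Totals: Δreserves = +£5B, Δdeposits = +£5B.
Δrequired reserves = 11% × +£5B = +£0.55B.
Δexcess reserves = Δreserves − Δrequired = +£5B − (+£0.55B) = +£4.45 billion.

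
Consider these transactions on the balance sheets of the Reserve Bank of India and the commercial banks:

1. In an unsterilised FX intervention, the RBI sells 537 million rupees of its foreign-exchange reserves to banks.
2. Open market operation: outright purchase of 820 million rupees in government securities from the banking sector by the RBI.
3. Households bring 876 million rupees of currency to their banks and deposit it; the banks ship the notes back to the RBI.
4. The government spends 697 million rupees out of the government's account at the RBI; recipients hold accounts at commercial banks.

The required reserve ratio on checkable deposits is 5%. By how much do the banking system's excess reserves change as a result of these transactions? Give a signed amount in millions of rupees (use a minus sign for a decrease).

+1777.35 million

FX sale 537 million rupees: reserves −537M, deposits 0.
OMO purchase (from banks) 820 million rupees: reserves +820M, deposits 0.
Currency deposit 876 million rupees: reserves +876M, deposits +876M.
Government spending 697 million rupees: reserves +697M, deposits +697M.
Totals: Δreserves = +1856M, Δdeposits = +1573M.
Δrequired reserves = 5% × +1573M = +78.65M.
Δexcess reserves = Δreserves − Δrequired = +1856M − (+78.65M) = +1777.35 million.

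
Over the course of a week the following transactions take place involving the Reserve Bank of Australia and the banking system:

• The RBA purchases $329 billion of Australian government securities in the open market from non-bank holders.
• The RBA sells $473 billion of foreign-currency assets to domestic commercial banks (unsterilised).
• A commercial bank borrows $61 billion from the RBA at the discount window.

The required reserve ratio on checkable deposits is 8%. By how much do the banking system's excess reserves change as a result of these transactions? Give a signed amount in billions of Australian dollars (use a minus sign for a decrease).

-$109.32 billion

Asset purchase (from non-banks) $329 billion: reserves +$329B, deposits +$329B.
FX sale $473 billion: reserves −$473B, deposits 0.
Discount-window loan $61 billion: reserves +$61B, deposits 0.
Totals: Δreserves = −$83B, Δdeposits = +$329B.
Δrequired reserves = 8% × +$329B = +$26.32B.
Δexcess reserves = Δreserves − Δrequired = −$83B − (+$26.32B) = -$109.32 billion.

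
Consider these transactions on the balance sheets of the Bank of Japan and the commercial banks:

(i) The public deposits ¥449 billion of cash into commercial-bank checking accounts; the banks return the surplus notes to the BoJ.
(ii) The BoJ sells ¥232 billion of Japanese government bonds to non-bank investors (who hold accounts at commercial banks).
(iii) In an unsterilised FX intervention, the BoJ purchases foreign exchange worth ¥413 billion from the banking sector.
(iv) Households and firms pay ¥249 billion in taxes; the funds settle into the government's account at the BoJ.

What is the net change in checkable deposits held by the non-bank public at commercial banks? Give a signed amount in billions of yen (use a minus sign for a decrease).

BoJ balance sheet:
  Assets:      Securities −¥232B, Foreign assets +¥413B
  Liabilities: Bank reserves +¥381B, Currency in circulation −¥449B, Government deposits +¥249B
Commercial banking system:
  Assets:      Reserves at CB +¥381B, Foreign assets −¥413B
  Liabilities: Checkable deposits −¥32B
So the change in checkable deposits held by the non-bank public at commercial banks is -¥32 billion.

-¥32 billion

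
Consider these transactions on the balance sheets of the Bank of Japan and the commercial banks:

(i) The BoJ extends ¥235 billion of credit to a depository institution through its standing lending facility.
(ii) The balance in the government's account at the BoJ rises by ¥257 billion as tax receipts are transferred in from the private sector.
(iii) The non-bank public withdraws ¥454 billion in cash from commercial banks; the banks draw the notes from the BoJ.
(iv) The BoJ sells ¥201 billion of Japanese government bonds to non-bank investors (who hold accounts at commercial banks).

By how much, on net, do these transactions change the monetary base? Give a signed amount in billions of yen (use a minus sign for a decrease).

Discount-window loan ¥235 billion: BoJ balance sheet expands → +¥235B.
Government account inflow ¥257 billion: reserves shift to a non-base liability → −¥257B.
Currency withdrawal ¥454 billion: just a shift between currency and reserves — both are base money → 0.
Asset sale (to non-banks) ¥201 billion: BoJ balance sheet contracts → −¥201B.
Net: 235 − 257 + 0 − 201 = -¥223 billion.

-¥223 billion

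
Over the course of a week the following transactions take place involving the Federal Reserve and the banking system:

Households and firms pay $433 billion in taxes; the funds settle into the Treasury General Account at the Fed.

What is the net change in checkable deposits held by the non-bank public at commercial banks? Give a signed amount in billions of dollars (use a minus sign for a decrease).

-$433 billion

Fed balance sheet:
  Assets:      no change
  Liabilities: Bank reserves −$433B, Government deposits +$433B
Commercial banking system:
  Assets:      Reserves at CB −$433B
  Liabilities: Checkable deposits −$433B
So the change in checkable deposits held by the non-bank public at commercial banks is -$433 billion.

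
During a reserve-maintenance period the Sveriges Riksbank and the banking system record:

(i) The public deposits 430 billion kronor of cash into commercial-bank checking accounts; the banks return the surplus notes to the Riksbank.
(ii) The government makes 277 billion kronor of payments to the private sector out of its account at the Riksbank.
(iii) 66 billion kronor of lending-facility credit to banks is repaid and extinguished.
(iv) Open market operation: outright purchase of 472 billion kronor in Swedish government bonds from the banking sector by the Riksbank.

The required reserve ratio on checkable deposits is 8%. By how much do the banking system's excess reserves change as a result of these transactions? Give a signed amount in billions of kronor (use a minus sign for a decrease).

+1056.44 billion

Currency deposit 430 billion kronor: reserves +430B, deposits +430B.
Government spending 277 billion kronor: reserves +277B, deposits +277B.
Discount-window repayment 66 billion kronor: reserves −66B, deposits 0.
OMO purchase (from banks) 472 billion kronor: reserves +472B, deposits 0.
Totals: Δreserves = +1113B, Δdeposits = +707B.
Δrequired reserves = 8% × +707B = +56.56B.
Δexcess reserves = Δreserves − Δrequired = +1113B − (+56.56B) = +1056.44 billion.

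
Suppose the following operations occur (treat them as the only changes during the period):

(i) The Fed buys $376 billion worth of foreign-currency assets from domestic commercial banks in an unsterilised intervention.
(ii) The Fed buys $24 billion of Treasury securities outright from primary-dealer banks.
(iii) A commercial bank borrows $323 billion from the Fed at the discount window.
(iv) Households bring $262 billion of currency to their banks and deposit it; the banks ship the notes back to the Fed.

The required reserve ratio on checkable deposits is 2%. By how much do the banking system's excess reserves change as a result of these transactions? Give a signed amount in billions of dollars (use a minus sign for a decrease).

FX purchase $376 billion: reserves +$376B, deposits 0.
OMO purchase (from banks) $24 billion: reserves +$24B, deposits 0.
Discount-window loan $323 billion: reserves +$323B, deposits 0.
Currency deposit $262 billion: reserves +$262B, deposits +$262B.
Totals: Δreserves = +$985B, Δdeposits = +$262B.
Δrequired reserves = 2% × +$262B = +$5.24B.
Δexcess reserves = Δreserves − Δrequired = +$985B − (+$5.24B) = +$979.76 billion.

+$979.76 billion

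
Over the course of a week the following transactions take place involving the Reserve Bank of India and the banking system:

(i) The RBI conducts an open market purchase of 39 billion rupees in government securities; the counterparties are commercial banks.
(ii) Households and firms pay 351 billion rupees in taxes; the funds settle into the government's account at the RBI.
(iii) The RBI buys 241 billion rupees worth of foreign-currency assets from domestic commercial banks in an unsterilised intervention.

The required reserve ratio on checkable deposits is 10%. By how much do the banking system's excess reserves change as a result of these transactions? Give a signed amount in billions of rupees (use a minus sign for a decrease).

OMO purchase (from banks) 39 billion rupees: reserves +39B, deposits 0.
Government account inflow 351 billion rupees: reserves −351B, deposits −351B.
FX purchase 241 billion rupees: reserves +241B, deposits 0.
Totals: Δreserves = −71B, Δdeposits = −351B.
Δrequired reserves = 10% × −351B = −35.1B.
Δexcess reserves = Δreserves − Δrequired = −71B − (−35.1B) = -35.9 billion.

-35.9 billion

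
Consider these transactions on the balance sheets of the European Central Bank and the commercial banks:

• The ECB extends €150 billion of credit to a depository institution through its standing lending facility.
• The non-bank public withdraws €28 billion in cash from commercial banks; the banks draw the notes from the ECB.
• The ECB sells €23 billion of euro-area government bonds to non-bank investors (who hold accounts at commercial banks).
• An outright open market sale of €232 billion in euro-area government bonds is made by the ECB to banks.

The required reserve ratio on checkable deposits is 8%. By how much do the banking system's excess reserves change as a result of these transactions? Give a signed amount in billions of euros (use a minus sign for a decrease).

-€128.92 billion

Discount-window loan €150 billion: reserves +€150B, deposits 0.
Currency withdrawal €28 billion: reserves −€28B, deposits −€28B.
Asset sale (to non-banks) €23 billion: reserves −€23B, deposits −€23B.
OMO sale (to banks) €232 billion: reserves −€232B, deposits 0.
Totals: Δreserves = −€133B, Δdeposits = −€51B.
Δrequired reserves = 8% × −€51B = −€4.08B.
Δexcess reserves = Δreserves − Δrequired = −€133B − (−€4.08B) = -€128.92 billion.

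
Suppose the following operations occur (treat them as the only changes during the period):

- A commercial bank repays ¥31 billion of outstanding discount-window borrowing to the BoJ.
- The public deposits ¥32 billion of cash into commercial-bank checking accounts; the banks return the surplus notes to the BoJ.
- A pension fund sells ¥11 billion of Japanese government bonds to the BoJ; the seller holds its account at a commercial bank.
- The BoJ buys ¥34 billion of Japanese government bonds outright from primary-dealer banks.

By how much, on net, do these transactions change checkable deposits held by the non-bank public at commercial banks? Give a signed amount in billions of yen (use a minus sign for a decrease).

+¥43 billion

BoJ balance sheet:
  Assets:      Securities +¥45B, Loans to banks −¥31B
  Liabilities: Bank reserves +¥46B, Currency in circulation −¥32B
Commercial banking system:
  Assets:      Reserves at CB +¥46B, Securities −¥34B
  Liabilities: Checkable deposits +¥43B, Borrowings from CB −¥31B
So the change in checkable deposits held by the non-bank public at commercial banks is +¥43 billion.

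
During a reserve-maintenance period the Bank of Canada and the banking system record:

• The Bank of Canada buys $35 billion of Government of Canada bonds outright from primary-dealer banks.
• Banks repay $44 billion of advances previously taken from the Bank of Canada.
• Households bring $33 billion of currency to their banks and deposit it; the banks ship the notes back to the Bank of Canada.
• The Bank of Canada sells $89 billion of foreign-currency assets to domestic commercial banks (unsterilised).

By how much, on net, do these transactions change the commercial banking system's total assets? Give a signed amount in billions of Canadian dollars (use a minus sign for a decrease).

-$11 billion

OMO purchase (from banks) $35 billion: just an asset swap on bank balance sheets → 0.
Discount-window repayment $44 billion: bank balance sheets shrink → −$44B.
Currency deposit $33 billion: bank balance sheets expand → +$33B.
FX sale $89 billion: just an asset swap on bank balance sheets → 0.
Net: 0 − 44 + 33 + 0 = -$11 billion.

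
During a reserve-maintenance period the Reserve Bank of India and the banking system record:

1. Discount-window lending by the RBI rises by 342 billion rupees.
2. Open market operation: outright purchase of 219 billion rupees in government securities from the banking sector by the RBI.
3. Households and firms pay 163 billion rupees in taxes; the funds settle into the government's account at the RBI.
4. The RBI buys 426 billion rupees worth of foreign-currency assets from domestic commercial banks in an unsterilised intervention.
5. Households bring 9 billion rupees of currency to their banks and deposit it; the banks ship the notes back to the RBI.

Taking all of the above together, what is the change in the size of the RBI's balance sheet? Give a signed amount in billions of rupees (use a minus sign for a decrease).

Discount-window loan 342 billion rupees: an RBI asset is acquired → +342B.
OMO purchase (from banks) 219 billion rupees: an RBI asset is acquired → +219B.
Government account inflow 163 billion rupees: only the composition of liabilities changes → 0.
FX purchase 426 billion rupees: an RBI asset is acquired → +426B.
Currency deposit 9 billion rupees: only the composition of liabilities changes → 0.
Net: 342 + 219 + 0 + 426 + 0 = +987 billion.

+987 billion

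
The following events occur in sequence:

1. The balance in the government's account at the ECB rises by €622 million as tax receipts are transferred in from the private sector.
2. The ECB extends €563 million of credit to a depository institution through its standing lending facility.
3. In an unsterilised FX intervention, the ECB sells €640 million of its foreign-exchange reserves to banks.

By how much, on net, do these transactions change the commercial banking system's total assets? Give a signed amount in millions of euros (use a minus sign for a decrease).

ECB balance sheet:
  Assets:      Loans to banks +€563M, Foreign assets −€640M
  Liabilities: Bank reserves −€699M, Government deposits +€622M
Commercial banking system:
  Assets:      Reserves at CB −€699M, Foreign assets +€640M
  Liabilities: Checkable deposits −€622M, Borrowings from CB +€563M
Change in total bank assets = -€59 million.

-€59 million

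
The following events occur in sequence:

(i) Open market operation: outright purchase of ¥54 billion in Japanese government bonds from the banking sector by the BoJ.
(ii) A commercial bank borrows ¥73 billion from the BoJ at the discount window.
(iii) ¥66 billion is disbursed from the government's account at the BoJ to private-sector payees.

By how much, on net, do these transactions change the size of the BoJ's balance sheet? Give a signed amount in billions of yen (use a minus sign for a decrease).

+¥127 billion

BoJ balance sheet:
  Assets:      Securities +¥54B, Loans to banks +¥73B
  Liabilities: Bank reserves +¥193B, Government deposits −¥66B
Change in total BoJ assets = +¥127 billion.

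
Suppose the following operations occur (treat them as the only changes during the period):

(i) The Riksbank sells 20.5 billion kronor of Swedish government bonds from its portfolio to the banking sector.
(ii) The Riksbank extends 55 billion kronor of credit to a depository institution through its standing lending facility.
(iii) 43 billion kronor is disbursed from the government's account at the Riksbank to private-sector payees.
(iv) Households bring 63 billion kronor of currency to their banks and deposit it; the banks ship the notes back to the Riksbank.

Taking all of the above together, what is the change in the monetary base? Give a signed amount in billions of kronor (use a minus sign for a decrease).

+77.5 billion

OMO sale (to banks) 20.5 billion kronor: Riksbank balance sheet contracts → −20.5B.
Discount-window loan 55 billion kronor: Riksbank balance sheet expands → +55B.
Government spending 43 billion kronor: a non-base liability converts back to reserves → +43B.
Currency deposit 63 billion kronor: just a shift between currency and reserves — both are base money → 0.
Net: −20.5 + 55 + 43 + 0 = +77.5 billion.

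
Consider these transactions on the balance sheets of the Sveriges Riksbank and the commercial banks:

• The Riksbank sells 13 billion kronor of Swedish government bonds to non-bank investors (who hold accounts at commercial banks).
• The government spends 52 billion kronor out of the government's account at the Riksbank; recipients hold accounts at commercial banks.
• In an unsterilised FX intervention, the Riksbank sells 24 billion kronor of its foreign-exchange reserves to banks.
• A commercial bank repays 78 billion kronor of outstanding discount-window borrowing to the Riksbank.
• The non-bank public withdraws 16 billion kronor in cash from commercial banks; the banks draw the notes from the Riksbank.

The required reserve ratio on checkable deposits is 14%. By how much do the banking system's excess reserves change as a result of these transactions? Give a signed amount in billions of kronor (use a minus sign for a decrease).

Asset sale (to non-banks) 13 billion kronor: reserves −13B, deposits −13B.
Government spending 52 billion kronor: reserves +52B, deposits +52B.
FX sale 24 billion kronor: reserves −24B, deposits 0.
Discount-window repayment 78 billion kronor: reserves −78B, deposits 0.
Currency withdrawal 16 billion kronor: reserves −16B, deposits −16B.
Totals: Δreserves = −79B, Δdeposits = +23B.
Δrequired reserves = 14% × +23B = +3.22B.
Δexcess reserves = Δreserves − Δrequired = −79B − (+3.22B) = -82.22 billion.

-82.22 billion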